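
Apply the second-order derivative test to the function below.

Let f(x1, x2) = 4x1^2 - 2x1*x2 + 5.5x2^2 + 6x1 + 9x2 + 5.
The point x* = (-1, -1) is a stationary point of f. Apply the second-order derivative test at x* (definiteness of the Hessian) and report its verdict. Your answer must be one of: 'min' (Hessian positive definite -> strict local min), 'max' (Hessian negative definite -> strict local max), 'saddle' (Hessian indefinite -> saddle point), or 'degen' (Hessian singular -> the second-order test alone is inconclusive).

Compute the Hessian H = grad^2 f:
  H = [[8, -2], [-2, 11]]
Verify stationarity: grad f(x*) = H x* + g = (0, 0).
Eigenvalues of H: 7, 12.
Both eigenvalues > 0, so H is positive definite -> x* is a strict local min.

min


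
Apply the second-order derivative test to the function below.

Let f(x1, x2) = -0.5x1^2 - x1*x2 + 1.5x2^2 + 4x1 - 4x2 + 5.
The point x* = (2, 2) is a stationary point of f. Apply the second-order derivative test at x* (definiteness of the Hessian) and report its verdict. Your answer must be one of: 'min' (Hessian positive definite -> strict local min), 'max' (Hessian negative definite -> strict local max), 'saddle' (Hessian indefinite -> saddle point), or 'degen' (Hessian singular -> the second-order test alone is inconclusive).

Compute the Hessian H = grad^2 f:
  H = [[-1, -1], [-1, 3]]
Verify stationarity: grad f(x*) = H x* + g = (0, 0).
Eigenvalues of H: -1.2361, 3.2361.
Eigenvalues have mixed signs, so H is indefinite -> x* is a saddle point.

saddle


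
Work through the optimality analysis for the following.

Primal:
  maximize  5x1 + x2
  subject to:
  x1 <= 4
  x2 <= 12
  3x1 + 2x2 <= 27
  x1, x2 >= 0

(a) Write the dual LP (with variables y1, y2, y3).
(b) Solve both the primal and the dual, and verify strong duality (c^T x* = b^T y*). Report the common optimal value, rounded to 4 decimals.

The standard primal-dual pair for 'max c^T x s.t. A x <= b, x >= 0' is:
  Dual:  min b^T y  s.t.  A^T y >= c,  y >= 0.

So the dual LP is:
  minimize  4y1 + 12y2 + 27y3
  subject to:
    y1 + 3y3 >= 5
    y2 + 2y3 >= 1
    y1, y2, y3 >= 0

Solving the primal: x* = (4, 7.5).
  primal value c^T x* = 27.5.
Solving the dual: y* = (3.5, 0, 0.5).
  dual value b^T y* = 27.5.
Strong duality: c^T x* = b^T y*. Confirmed.

27.5


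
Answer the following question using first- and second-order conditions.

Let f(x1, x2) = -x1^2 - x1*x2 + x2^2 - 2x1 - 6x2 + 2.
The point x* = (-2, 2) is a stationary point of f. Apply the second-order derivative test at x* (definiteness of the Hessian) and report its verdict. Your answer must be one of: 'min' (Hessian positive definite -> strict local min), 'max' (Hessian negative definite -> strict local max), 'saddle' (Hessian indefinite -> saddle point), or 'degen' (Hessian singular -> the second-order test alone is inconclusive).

Compute the Hessian H = grad^2 f:
  H = [[-2, -1], [-1, 2]]
Verify stationarity: grad f(x*) = H x* + g = (0, 0).
Eigenvalues of H: -2.2361, 2.2361.
Eigenvalues have mixed signs, so H is indefinite -> x* is a saddle point.

saddle


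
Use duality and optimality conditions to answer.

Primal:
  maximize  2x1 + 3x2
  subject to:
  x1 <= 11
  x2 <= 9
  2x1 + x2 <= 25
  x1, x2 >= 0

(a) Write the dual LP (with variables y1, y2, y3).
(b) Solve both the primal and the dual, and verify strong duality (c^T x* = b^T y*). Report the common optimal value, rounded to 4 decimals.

The standard primal-dual pair for 'max c^T x s.t. A x <= b, x >= 0' is:
  Dual:  min b^T y  s.t.  A^T y >= c,  y >= 0.

So the dual LP is:
  minimize  11y1 + 9y2 + 25y3
  subject to:
    y1 + 2y3 >= 2
    y2 + y3 >= 3
    y1, y2, y3 >= 0

Solving the primal: x* = (8, 9).
  primal value c^T x* = 43.
Solving the dual: y* = (0, 2, 1).
  dual value b^T y* = 43.
Strong duality: c^T x* = b^T y*. Confirmed.

43


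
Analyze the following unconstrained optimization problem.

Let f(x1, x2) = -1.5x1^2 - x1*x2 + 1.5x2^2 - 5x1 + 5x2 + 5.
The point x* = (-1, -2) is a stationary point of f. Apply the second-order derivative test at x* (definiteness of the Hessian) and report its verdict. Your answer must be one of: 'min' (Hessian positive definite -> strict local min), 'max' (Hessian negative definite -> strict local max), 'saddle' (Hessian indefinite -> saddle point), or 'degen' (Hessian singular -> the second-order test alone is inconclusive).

Compute the Hessian H = grad^2 f:
  H = [[-3, -1], [-1, 3]]
Verify stationarity: grad f(x*) = H x* + g = (0, 0).
Eigenvalues of H: -3.1623, 3.1623.
Eigenvalues have mixed signs, so H is indefinite -> x* is a saddle point.

saddle


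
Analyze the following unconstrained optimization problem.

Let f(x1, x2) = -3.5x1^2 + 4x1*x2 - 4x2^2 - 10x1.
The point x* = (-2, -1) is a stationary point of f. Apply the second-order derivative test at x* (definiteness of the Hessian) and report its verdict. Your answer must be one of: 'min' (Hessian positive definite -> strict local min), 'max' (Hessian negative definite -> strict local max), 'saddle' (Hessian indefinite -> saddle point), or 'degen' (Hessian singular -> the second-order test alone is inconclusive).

Compute the Hessian H = grad^2 f:
  H = [[-7, 4], [4, -8]]
Verify stationarity: grad f(x*) = H x* + g = (0, 0).
Eigenvalues of H: -11.5311, -3.4689.
Both eigenvalues < 0, so H is negative definite -> x* is a strict local max.

max


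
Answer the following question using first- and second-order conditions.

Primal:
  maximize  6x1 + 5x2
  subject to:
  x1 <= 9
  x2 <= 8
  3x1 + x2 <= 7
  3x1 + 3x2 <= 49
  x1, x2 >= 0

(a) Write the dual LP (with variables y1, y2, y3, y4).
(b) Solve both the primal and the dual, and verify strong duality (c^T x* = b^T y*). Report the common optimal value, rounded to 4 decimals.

The standard primal-dual pair for 'max c^T x s.t. A x <= b, x >= 0' is:
  Dual:  min b^T y  s.t.  A^T y >= c,  y >= 0.

So the dual LP is:
  minimize  9y1 + 8y2 + 7y3 + 49y4
  subject to:
    y1 + 3y3 + 3y4 >= 6
    y2 + y3 + 3y4 >= 5
    y1, y2, y3, y4 >= 0

Solving the primal: x* = (0, 7).
  primal value c^T x* = 35.
Solving the dual: y* = (0, 0, 5, 0).
  dual value b^T y* = 35.
Strong duality: c^T x* = b^T y*. Confirmed.

35


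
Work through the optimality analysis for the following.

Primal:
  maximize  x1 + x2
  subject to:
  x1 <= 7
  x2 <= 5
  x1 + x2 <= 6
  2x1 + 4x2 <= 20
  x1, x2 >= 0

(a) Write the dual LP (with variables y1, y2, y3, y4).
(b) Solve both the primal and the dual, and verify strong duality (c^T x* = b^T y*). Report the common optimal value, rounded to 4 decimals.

The standard primal-dual pair for 'max c^T x s.t. A x <= b, x >= 0' is:
  Dual:  min b^T y  s.t.  A^T y >= c,  y >= 0.

So the dual LP is:
  minimize  7y1 + 5y2 + 6y3 + 20y4
  subject to:
    y1 + y3 + 2y4 >= 1
    y2 + y3 + 4y4 >= 1
    y1, y2, y3, y4 >= 0

Solving the primal: x* = (6, 0).
  primal value c^T x* = 6.
Solving the dual: y* = (0, 0, 1, 0).
  dual value b^T y* = 6.
Strong duality: c^T x* = b^T y*. Confirmed.

6


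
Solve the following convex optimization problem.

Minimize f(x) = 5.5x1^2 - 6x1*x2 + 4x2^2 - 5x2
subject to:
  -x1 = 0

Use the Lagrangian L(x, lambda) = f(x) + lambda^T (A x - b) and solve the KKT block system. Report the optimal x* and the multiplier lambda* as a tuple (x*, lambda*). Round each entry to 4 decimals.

Form the Lagrangian:
  L(x, lambda) = (1/2) x^T Q x + c^T x + lambda^T (A x - b)
Stationarity (grad_x L = 0): Q x + c + A^T lambda = 0.
Primal feasibility: A x = b.

This gives the KKT block system:
  [ Q   A^T ] [ x     ]   [-c ]
  [ A    0  ] [ lambda ] = [ b ]

Solving the linear system:
  x*      = (0, 0.625)
  lambda* = (-3.75)
  f(x*)   = -1.5625

x* = (0, 0.625), lambda* = (-3.75)


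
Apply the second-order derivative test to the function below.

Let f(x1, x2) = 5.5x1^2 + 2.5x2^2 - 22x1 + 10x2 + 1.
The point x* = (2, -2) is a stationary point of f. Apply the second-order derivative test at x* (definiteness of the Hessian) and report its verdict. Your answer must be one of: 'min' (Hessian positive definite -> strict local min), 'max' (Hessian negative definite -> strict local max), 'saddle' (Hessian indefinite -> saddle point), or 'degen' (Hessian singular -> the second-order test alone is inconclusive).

Compute the Hessian H = grad^2 f:
  H = [[11, 0], [0, 5]]
Verify stationarity: grad f(x*) = H x* + g = (0, 0).
Eigenvalues of H: 5, 11.
Both eigenvalues > 0, so H is positive definite -> x* is a strict local min.

min


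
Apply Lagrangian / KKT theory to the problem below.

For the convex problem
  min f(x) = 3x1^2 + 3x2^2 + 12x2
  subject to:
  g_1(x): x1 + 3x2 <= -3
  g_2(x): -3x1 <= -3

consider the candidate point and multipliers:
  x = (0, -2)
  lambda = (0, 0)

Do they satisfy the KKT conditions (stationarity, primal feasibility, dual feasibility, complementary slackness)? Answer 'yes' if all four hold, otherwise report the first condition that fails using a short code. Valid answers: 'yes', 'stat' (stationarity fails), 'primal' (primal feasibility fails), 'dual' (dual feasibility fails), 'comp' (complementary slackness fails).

Gradient of f: grad f(x) = Q x + c = (0, 0)
Constraint values g_i(x) = a_i^T x - b_i:
  g_1((0, -2)) = -3
  g_2((0, -2)) = 3
Stationarity residual: grad f(x) + sum_i lambda_i a_i = (0, 0)
  -> stationarity OK
Primal feasibility (all g_i <= 0): FAILS
Dual feasibility (all lambda_i >= 0): OK
Complementary slackness (lambda_i * g_i(x) = 0 for all i): OK

Verdict: the first failing condition is primal_feasibility -> primal.

primal


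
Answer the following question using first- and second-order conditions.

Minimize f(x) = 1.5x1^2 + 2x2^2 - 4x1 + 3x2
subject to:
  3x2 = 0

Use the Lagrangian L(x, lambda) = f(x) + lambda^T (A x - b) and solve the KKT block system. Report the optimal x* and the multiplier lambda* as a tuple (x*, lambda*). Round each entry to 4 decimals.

Form the Lagrangian:
  L(x, lambda) = (1/2) x^T Q x + c^T x + lambda^T (A x - b)
Stationarity (grad_x L = 0): Q x + c + A^T lambda = 0.
Primal feasibility: A x = b.

This gives the KKT block system:
  [ Q   A^T ] [ x     ]   [-c ]
  [ A    0  ] [ lambda ] = [ b ]

Solving the linear system:
  x*      = (1.3333, 0)
  lambda* = (-1)
  f(x*)   = -2.6667

x* = (1.3333, 0), lambda* = (-1)


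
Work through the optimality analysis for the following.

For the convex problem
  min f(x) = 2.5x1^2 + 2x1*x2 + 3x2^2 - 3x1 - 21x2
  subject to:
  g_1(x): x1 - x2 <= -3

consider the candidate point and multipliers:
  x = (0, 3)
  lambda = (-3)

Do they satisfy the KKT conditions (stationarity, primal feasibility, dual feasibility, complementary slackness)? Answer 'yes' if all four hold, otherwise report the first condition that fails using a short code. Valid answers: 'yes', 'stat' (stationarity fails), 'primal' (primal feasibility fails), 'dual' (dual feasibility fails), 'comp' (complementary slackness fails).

Gradient of f: grad f(x) = Q x + c = (3, -3)
Constraint values g_i(x) = a_i^T x - b_i:
  g_1((0, 3)) = 0
Stationarity residual: grad f(x) + sum_i lambda_i a_i = (0, 0)
  -> stationarity OK
Primal feasibility (all g_i <= 0): OK
Dual feasibility (all lambda_i >= 0): FAILS
Complementary slackness (lambda_i * g_i(x) = 0 for all i): OK

Verdict: the first failing condition is dual_feasibility -> dual.

dual


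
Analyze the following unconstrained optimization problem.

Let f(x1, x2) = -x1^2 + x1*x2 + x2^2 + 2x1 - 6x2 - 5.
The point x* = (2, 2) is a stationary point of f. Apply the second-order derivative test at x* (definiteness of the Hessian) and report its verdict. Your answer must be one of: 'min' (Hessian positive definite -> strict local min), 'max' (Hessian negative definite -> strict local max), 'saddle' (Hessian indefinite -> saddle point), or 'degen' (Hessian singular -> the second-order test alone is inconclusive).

Compute the Hessian H = grad^2 f:
  H = [[-2, 1], [1, 2]]
Verify stationarity: grad f(x*) = H x* + g = (0, 0).
Eigenvalues of H: -2.2361, 2.2361.
Eigenvalues have mixed signs, so H is indefinite -> x* is a saddle point.

saddle


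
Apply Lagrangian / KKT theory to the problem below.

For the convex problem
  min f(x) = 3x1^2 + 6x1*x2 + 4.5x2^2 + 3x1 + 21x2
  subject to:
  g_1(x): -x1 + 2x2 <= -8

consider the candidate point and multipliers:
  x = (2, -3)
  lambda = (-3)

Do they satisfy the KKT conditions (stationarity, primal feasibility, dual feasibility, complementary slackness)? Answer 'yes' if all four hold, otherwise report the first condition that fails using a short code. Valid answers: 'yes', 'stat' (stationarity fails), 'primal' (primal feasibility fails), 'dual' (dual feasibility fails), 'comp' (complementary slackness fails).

Gradient of f: grad f(x) = Q x + c = (-3, 6)
Constraint values g_i(x) = a_i^T x - b_i:
  g_1((2, -3)) = 0
Stationarity residual: grad f(x) + sum_i lambda_i a_i = (0, 0)
  -> stationarity OK
Primal feasibility (all g_i <= 0): OK
Dual feasibility (all lambda_i >= 0): FAILS
Complementary slackness (lambda_i * g_i(x) = 0 for all i): OK

Verdict: the first failing condition is dual_feasibility -> dual.

dual


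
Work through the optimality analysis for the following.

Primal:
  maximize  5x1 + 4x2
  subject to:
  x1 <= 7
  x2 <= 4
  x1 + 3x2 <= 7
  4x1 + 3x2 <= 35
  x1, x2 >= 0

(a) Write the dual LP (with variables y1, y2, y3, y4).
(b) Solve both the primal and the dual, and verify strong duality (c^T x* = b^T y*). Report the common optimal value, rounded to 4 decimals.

The standard primal-dual pair for 'max c^T x s.t. A x <= b, x >= 0' is:
  Dual:  min b^T y  s.t.  A^T y >= c,  y >= 0.

So the dual LP is:
  minimize  7y1 + 4y2 + 7y3 + 35y4
  subject to:
    y1 + y3 + 4y4 >= 5
    y2 + 3y3 + 3y4 >= 4
    y1, y2, y3, y4 >= 0

Solving the primal: x* = (7, 0).
  primal value c^T x* = 35.
Solving the dual: y* = (3.6667, 0, 1.3333, 0).
  dual value b^T y* = 35.
Strong duality: c^T x* = b^T y*. Confirmed.

35


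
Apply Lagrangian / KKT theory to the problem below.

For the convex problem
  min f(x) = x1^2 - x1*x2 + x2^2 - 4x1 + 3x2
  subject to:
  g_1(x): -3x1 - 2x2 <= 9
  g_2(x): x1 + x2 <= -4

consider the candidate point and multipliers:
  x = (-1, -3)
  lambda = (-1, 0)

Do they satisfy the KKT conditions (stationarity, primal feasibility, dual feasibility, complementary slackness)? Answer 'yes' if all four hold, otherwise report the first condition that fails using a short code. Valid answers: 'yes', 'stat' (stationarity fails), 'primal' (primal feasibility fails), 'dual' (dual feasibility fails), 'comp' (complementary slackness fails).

Gradient of f: grad f(x) = Q x + c = (-3, -2)
Constraint values g_i(x) = a_i^T x - b_i:
  g_1((-1, -3)) = 0
  g_2((-1, -3)) = 0
Stationarity residual: grad f(x) + sum_i lambda_i a_i = (0, 0)
  -> stationarity OK
Primal feasibility (all g_i <= 0): OK
Dual feasibility (all lambda_i >= 0): FAILS
Complementary slackness (lambda_i * g_i(x) = 0 for all i): OK

Verdict: the first failing condition is dual_feasibility -> dual.

dual


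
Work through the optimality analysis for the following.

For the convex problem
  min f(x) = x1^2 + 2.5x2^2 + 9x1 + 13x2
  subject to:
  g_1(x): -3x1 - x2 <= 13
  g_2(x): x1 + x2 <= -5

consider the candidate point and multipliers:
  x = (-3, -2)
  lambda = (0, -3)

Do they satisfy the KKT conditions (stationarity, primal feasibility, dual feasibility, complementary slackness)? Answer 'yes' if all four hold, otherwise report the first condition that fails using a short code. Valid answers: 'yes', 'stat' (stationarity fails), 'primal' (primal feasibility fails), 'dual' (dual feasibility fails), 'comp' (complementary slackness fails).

Gradient of f: grad f(x) = Q x + c = (3, 3)
Constraint values g_i(x) = a_i^T x - b_i:
  g_1((-3, -2)) = -2
  g_2((-3, -2)) = 0
Stationarity residual: grad f(x) + sum_i lambda_i a_i = (0, 0)
  -> stationarity OK
Primal feasibility (all g_i <= 0): OK
Dual feasibility (all lambda_i >= 0): FAILS
Complementary slackness (lambda_i * g_i(x) = 0 for all i): OK

Verdict: the first failing condition is dual_feasibility -> dual.

dual


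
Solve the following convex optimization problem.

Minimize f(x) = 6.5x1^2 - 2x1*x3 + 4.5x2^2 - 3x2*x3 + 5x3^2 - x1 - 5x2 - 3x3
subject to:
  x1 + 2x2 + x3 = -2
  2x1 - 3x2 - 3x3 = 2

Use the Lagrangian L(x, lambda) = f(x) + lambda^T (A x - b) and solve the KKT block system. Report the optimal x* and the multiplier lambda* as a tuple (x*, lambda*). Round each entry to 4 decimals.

Form the Lagrangian:
  L(x, lambda) = (1/2) x^T Q x + c^T x + lambda^T (A x - b)
Stationarity (grad_x L = 0): Q x + c + A^T lambda = 0.
Primal feasibility: A x = b.

This gives the KKT block system:
  [ Q   A^T ] [ x     ]   [-c ]
  [ A    0  ] [ lambda ] = [ b ]

Solving the linear system:
  x*      = (-0.4436, -0.5939, -0.3685)
  lambda* = (5.2244, 0.4029)
  f(x*)   = 7.0809

x* = (-0.4436, -0.5939, -0.3685), lambda* = (5.2244, 0.4029)


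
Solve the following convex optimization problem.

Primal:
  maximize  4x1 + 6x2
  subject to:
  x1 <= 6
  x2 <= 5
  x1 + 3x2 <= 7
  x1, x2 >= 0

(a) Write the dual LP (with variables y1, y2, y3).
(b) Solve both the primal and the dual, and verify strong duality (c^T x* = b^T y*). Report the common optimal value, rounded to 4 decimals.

The standard primal-dual pair for 'max c^T x s.t. A x <= b, x >= 0' is:
  Dual:  min b^T y  s.t.  A^T y >= c,  y >= 0.

So the dual LP is:
  minimize  6y1 + 5y2 + 7y3
  subject to:
    y1 + y3 >= 4
    y2 + 3y3 >= 6
    y1, y2, y3 >= 0

Solving the primal: x* = (6, 0.3333).
  primal value c^T x* = 26.
Solving the dual: y* = (2, 0, 2).
  dual value b^T y* = 26.
Strong duality: c^T x* = b^T y*. Confirmed.

26


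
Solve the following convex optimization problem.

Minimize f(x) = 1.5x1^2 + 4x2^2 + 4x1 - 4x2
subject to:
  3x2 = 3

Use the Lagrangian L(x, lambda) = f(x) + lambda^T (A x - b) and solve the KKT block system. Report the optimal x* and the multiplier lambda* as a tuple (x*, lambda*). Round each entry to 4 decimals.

Form the Lagrangian:
  L(x, lambda) = (1/2) x^T Q x + c^T x + lambda^T (A x - b)
Stationarity (grad_x L = 0): Q x + c + A^T lambda = 0.
Primal feasibility: A x = b.

This gives the KKT block system:
  [ Q   A^T ] [ x     ]   [-c ]
  [ A    0  ] [ lambda ] = [ b ]

Solving the linear system:
  x*      = (-1.3333, 1)
  lambda* = (-1.3333)
  f(x*)   = -2.6667

x* = (-1.3333, 1), lambda* = (-1.3333)


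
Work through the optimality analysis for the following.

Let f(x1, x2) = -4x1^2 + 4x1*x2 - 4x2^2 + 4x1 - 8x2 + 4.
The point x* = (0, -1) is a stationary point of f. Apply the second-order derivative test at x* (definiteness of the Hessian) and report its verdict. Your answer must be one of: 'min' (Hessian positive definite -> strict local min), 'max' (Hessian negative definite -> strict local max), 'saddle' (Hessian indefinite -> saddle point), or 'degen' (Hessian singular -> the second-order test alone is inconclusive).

Compute the Hessian H = grad^2 f:
  H = [[-8, 4], [4, -8]]
Verify stationarity: grad f(x*) = H x* + g = (0, 0).
Eigenvalues of H: -12, -4.
Both eigenvalues < 0, so H is negative definite -> x* is a strict local max.

max


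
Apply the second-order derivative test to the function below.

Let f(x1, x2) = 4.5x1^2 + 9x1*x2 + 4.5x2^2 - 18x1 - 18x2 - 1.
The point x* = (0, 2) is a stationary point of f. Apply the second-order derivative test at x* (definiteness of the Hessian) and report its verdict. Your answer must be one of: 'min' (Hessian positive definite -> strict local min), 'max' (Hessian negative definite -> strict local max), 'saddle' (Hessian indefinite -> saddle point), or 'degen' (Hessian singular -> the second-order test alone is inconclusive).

Compute the Hessian H = grad^2 f:
  H = [[9, 9], [9, 9]]
Verify stationarity: grad f(x*) = H x* + g = (0, 0).
Eigenvalues of H: 0, 18.
H has a zero eigenvalue (singular; positive semidefinite but not definite), so H is neither positive definite, negative definite, nor indefinite. The second-order test alone is inconclusive -> degen.
(Indeed, f is constant along the null direction of H through x*, so x* is not a strict local extremum.)

degen


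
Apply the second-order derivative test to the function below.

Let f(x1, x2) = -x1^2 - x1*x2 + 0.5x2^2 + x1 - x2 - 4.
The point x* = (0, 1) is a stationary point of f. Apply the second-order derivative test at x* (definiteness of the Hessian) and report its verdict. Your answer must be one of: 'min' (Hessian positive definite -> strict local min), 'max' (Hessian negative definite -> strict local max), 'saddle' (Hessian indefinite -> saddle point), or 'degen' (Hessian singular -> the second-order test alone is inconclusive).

Compute the Hessian H = grad^2 f:
  H = [[-2, -1], [-1, 1]]
Verify stationarity: grad f(x*) = H x* + g = (0, 0).
Eigenvalues of H: -2.3028, 1.3028.
Eigenvalues have mixed signs, so H is indefinite -> x* is a saddle point.

saddle


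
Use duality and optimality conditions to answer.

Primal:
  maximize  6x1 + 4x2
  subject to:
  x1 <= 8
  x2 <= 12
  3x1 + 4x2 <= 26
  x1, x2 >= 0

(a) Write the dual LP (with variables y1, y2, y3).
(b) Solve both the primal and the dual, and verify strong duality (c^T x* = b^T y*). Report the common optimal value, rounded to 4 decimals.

The standard primal-dual pair for 'max c^T x s.t. A x <= b, x >= 0' is:
  Dual:  min b^T y  s.t.  A^T y >= c,  y >= 0.

So the dual LP is:
  minimize  8y1 + 12y2 + 26y3
  subject to:
    y1 + 3y3 >= 6
    y2 + 4y3 >= 4
    y1, y2, y3 >= 0

Solving the primal: x* = (8, 0.5).
  primal value c^T x* = 50.
Solving the dual: y* = (3, 0, 1).
  dual value b^T y* = 50.
Strong duality: c^T x* = b^T y*. Confirmed.

50


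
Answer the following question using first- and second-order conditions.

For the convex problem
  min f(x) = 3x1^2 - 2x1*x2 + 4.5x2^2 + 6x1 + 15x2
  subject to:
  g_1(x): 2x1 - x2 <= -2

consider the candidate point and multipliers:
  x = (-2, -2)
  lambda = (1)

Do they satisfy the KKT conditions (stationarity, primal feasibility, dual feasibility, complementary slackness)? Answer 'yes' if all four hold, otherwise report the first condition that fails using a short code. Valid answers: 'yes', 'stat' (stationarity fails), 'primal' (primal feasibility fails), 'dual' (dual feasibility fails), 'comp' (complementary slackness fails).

Gradient of f: grad f(x) = Q x + c = (-2, 1)
Constraint values g_i(x) = a_i^T x - b_i:
  g_1((-2, -2)) = 0
Stationarity residual: grad f(x) + sum_i lambda_i a_i = (0, 0)
  -> stationarity OK
Primal feasibility (all g_i <= 0): OK
Dual feasibility (all lambda_i >= 0): OK
Complementary slackness (lambda_i * g_i(x) = 0 for all i): OK

Verdict: yes, KKT holds.

yes


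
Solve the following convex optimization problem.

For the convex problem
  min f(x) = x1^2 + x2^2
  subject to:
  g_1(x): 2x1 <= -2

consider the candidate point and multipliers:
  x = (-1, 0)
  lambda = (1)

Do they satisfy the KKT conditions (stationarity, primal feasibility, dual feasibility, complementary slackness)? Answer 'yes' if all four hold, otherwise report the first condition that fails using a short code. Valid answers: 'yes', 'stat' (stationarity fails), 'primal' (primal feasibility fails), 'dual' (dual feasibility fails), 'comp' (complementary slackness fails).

Gradient of f: grad f(x) = Q x + c = (-2, 0)
Constraint values g_i(x) = a_i^T x - b_i:
  g_1((-1, 0)) = 0
Stationarity residual: grad f(x) + sum_i lambda_i a_i = (0, 0)
  -> stationarity OK
Primal feasibility (all g_i <= 0): OK
Dual feasibility (all lambda_i >= 0): OK
Complementary slackness (lambda_i * g_i(x) = 0 for all i): OK

Verdict: yes, KKT holds.

yes


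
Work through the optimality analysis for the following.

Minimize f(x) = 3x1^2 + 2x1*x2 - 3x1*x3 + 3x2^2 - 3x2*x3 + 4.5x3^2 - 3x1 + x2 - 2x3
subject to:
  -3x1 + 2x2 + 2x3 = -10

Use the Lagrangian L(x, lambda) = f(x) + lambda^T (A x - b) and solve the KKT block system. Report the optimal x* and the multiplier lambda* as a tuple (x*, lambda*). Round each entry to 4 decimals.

Form the Lagrangian:
  L(x, lambda) = (1/2) x^T Q x + c^T x + lambda^T (A x - b)
Stationarity (grad_x L = 0): Q x + c + A^T lambda = 0.
Primal feasibility: A x = b.

This gives the KKT block system:
  [ Q   A^T ] [ x     ]   [-c ]
  [ A    0  ] [ lambda ] = [ b ]

Solving the linear system:
  x*      = (2.119, -1.6882, -0.1332)
  lambda* = (2.2458)
  f(x*)   = 7.3396

x* = (2.119, -1.6882, -0.1332), lambda* = (2.2458)


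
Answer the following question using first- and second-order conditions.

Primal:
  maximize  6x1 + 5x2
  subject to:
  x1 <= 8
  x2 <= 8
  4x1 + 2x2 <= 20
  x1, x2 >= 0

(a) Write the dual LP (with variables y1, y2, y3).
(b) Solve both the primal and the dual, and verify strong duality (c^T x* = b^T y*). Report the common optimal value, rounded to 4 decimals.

The standard primal-dual pair for 'max c^T x s.t. A x <= b, x >= 0' is:
  Dual:  min b^T y  s.t.  A^T y >= c,  y >= 0.

So the dual LP is:
  minimize  8y1 + 8y2 + 20y3
  subject to:
    y1 + 4y3 >= 6
    y2 + 2y3 >= 5
    y1, y2, y3 >= 0

Solving the primal: x* = (1, 8).
  primal value c^T x* = 46.
Solving the dual: y* = (0, 2, 1.5).
  dual value b^T y* = 46.
Strong duality: c^T x* = b^T y*. Confirmed.

46


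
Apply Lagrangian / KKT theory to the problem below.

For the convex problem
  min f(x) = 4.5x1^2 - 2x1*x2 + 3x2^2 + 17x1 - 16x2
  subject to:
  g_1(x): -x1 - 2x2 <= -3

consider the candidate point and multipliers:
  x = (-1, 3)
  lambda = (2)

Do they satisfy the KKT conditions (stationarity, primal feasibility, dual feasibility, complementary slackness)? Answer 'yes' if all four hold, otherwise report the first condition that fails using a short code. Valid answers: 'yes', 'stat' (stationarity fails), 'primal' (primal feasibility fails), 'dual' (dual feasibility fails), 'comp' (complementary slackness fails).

Gradient of f: grad f(x) = Q x + c = (2, 4)
Constraint values g_i(x) = a_i^T x - b_i:
  g_1((-1, 3)) = -2
Stationarity residual: grad f(x) + sum_i lambda_i a_i = (0, 0)
  -> stationarity OK
Primal feasibility (all g_i <= 0): OK
Dual feasibility (all lambda_i >= 0): OK
Complementary slackness (lambda_i * g_i(x) = 0 for all i): FAILS

Verdict: the first failing condition is complementary_slackness -> comp.

comp


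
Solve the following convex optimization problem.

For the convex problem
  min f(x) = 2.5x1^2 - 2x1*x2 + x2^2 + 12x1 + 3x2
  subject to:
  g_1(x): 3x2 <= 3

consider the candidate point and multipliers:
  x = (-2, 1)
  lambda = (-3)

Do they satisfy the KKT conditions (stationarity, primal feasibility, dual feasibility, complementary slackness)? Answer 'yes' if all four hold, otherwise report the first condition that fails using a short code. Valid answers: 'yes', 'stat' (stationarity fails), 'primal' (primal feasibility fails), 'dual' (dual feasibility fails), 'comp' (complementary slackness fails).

Gradient of f: grad f(x) = Q x + c = (0, 9)
Constraint values g_i(x) = a_i^T x - b_i:
  g_1((-2, 1)) = 0
Stationarity residual: grad f(x) + sum_i lambda_i a_i = (0, 0)
  -> stationarity OK
Primal feasibility (all g_i <= 0): OK
Dual feasibility (all lambda_i >= 0): FAILS
Complementary slackness (lambda_i * g_i(x) = 0 for all i): OK

Verdict: the first failing condition is dual_feasibility -> dual.

dual


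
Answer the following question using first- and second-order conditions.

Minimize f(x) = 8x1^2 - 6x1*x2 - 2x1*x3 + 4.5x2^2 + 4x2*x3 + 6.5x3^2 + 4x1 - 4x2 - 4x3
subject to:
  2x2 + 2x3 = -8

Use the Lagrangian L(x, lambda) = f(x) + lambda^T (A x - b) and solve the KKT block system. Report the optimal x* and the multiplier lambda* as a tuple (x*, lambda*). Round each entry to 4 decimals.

Form the Lagrangian:
  L(x, lambda) = (1/2) x^T Q x + c^T x + lambda^T (A x - b)
Stationarity (grad_x L = 0): Q x + c + A^T lambda = 0.
Primal feasibility: A x = b.

This gives the KKT block system:
  [ Q   A^T ] [ x     ]   [-c ]
  [ A    0  ] [ lambda ] = [ b ]

Solving the linear system:
  x*      = (-1.5, -3, -1)
  lambda* = (13)
  f(x*)   = 57

x* = (-1.5, -3, -1), lambda* = (13)


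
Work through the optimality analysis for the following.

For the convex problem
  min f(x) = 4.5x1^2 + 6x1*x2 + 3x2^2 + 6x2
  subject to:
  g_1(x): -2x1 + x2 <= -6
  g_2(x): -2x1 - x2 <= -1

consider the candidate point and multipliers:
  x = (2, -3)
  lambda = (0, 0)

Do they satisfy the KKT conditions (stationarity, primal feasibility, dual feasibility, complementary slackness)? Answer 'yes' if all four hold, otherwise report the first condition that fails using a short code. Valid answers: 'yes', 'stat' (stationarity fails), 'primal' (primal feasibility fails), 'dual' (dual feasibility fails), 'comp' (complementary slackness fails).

Gradient of f: grad f(x) = Q x + c = (0, 0)
Constraint values g_i(x) = a_i^T x - b_i:
  g_1((2, -3)) = -1
  g_2((2, -3)) = 0
Stationarity residual: grad f(x) + sum_i lambda_i a_i = (0, 0)
  -> stationarity OK
Primal feasibility (all g_i <= 0): OK
Dual feasibility (all lambda_i >= 0): OK
Complementary slackness (lambda_i * g_i(x) = 0 for all i): OK

Verdict: yes, KKT holds.

yes


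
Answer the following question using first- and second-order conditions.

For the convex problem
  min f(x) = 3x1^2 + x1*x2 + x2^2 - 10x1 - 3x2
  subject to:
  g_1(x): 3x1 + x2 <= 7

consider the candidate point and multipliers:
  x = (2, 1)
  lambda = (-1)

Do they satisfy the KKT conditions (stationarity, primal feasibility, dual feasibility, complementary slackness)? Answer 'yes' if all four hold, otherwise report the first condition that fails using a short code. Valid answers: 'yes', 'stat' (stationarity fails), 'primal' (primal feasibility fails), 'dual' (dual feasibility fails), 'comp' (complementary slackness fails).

Gradient of f: grad f(x) = Q x + c = (3, 1)
Constraint values g_i(x) = a_i^T x - b_i:
  g_1((2, 1)) = 0
Stationarity residual: grad f(x) + sum_i lambda_i a_i = (0, 0)
  -> stationarity OK
Primal feasibility (all g_i <= 0): OK
Dual feasibility (all lambda_i >= 0): FAILS
Complementary slackness (lambda_i * g_i(x) = 0 for all i): OK

Verdict: the first failing condition is dual_feasibility -> dual.

dual


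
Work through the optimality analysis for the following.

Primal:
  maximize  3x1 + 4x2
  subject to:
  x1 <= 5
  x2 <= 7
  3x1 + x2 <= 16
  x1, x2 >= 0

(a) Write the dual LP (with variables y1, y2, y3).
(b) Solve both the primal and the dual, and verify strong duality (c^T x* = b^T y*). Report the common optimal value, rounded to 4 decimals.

The standard primal-dual pair for 'max c^T x s.t. A x <= b, x >= 0' is:
  Dual:  min b^T y  s.t.  A^T y >= c,  y >= 0.

So the dual LP is:
  minimize  5y1 + 7y2 + 16y3
  subject to:
    y1 + 3y3 >= 3
    y2 + y3 >= 4
    y1, y2, y3 >= 0

Solving the primal: x* = (3, 7).
  primal value c^T x* = 37.
Solving the dual: y* = (0, 3, 1).
  dual value b^T y* = 37.
Strong duality: c^T x* = b^T y*. Confirmed.

37


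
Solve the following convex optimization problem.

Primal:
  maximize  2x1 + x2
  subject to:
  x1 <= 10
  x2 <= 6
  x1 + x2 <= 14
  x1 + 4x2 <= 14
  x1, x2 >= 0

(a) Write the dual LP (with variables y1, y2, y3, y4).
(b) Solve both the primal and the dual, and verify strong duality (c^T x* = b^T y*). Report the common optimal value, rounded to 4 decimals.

The standard primal-dual pair for 'max c^T x s.t. A x <= b, x >= 0' is:
  Dual:  min b^T y  s.t.  A^T y >= c,  y >= 0.

So the dual LP is:
  minimize  10y1 + 6y2 + 14y3 + 14y4
  subject to:
    y1 + y3 + y4 >= 2
    y2 + y3 + 4y4 >= 1
    y1, y2, y3, y4 >= 0

Solving the primal: x* = (10, 1).
  primal value c^T x* = 21.
Solving the dual: y* = (1.75, 0, 0, 0.25).
  dual value b^T y* = 21.
Strong duality: c^T x* = b^T y*. Confirmed.

21


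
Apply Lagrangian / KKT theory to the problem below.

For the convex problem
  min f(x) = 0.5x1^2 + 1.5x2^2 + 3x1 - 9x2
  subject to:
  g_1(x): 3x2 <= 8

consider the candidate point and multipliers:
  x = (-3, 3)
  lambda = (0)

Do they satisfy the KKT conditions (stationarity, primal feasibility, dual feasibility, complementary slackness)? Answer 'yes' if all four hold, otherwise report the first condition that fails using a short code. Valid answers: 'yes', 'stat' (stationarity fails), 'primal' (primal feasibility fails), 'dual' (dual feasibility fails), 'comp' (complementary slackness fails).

Gradient of f: grad f(x) = Q x + c = (0, 0)
Constraint values g_i(x) = a_i^T x - b_i:
  g_1((-3, 3)) = 1
Stationarity residual: grad f(x) + sum_i lambda_i a_i = (0, 0)
  -> stationarity OK
Primal feasibility (all g_i <= 0): FAILS
Dual feasibility (all lambda_i >= 0): OK
Complementary slackness (lambda_i * g_i(x) = 0 for all i): OK

Verdict: the first failing condition is primal_feasibility -> primal.

primal


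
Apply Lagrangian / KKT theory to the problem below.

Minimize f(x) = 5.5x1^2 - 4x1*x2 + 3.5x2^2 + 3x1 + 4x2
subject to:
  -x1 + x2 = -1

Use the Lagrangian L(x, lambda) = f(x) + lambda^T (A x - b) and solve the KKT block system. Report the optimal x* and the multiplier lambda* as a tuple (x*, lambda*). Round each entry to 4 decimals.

Form the Lagrangian:
  L(x, lambda) = (1/2) x^T Q x + c^T x + lambda^T (A x - b)
Stationarity (grad_x L = 0): Q x + c + A^T lambda = 0.
Primal feasibility: A x = b.

This gives the KKT block system:
  [ Q   A^T ] [ x     ]   [-c ]
  [ A    0  ] [ lambda ] = [ b ]

Solving the linear system:
  x*      = (-0.4, -1.4)
  lambda* = (4.2)
  f(x*)   = -1.3

x* = (-0.4, -1.4), lambda* = (4.2)


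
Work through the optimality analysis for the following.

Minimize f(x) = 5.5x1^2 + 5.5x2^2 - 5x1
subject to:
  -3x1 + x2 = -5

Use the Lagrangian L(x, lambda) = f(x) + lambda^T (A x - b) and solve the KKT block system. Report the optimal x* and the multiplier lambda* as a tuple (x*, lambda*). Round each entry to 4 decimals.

Form the Lagrangian:
  L(x, lambda) = (1/2) x^T Q x + c^T x + lambda^T (A x - b)
Stationarity (grad_x L = 0): Q x + c + A^T lambda = 0.
Primal feasibility: A x = b.

This gives the KKT block system:
  [ Q   A^T ] [ x     ]   [-c ]
  [ A    0  ] [ lambda ] = [ b ]

Solving the linear system:
  x*      = (1.5455, -0.3636)
  lambda* = (4)
  f(x*)   = 6.1364

x* = (1.5455, -0.3636), lambda* = (4)


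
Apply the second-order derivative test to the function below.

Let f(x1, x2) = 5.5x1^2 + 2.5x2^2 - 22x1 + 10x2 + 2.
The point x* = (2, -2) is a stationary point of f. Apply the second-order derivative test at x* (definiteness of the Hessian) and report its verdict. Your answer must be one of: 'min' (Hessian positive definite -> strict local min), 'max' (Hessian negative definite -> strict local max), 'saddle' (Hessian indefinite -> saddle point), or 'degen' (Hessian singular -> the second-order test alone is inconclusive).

Compute the Hessian H = grad^2 f:
  H = [[11, 0], [0, 5]]
Verify stationarity: grad f(x*) = H x* + g = (0, 0).
Eigenvalues of H: 5, 11.
Both eigenvalues > 0, so H is positive definite -> x* is a strict local min.

min


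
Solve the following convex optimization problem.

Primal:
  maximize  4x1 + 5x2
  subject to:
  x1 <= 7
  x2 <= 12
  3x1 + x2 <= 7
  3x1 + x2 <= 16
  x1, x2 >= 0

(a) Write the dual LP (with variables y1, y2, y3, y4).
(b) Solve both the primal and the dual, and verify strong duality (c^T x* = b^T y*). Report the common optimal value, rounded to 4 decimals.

The standard primal-dual pair for 'max c^T x s.t. A x <= b, x >= 0' is:
  Dual:  min b^T y  s.t.  A^T y >= c,  y >= 0.

So the dual LP is:
  minimize  7y1 + 12y2 + 7y3 + 16y4
  subject to:
    y1 + 3y3 + 3y4 >= 4
    y2 + y3 + y4 >= 5
    y1, y2, y3, y4 >= 0

Solving the primal: x* = (0, 7).
  primal value c^T x* = 35.
Solving the dual: y* = (0, 0, 5, 0).
  dual value b^T y* = 35.
Strong duality: c^T x* = b^T y*. Confirmed.

35


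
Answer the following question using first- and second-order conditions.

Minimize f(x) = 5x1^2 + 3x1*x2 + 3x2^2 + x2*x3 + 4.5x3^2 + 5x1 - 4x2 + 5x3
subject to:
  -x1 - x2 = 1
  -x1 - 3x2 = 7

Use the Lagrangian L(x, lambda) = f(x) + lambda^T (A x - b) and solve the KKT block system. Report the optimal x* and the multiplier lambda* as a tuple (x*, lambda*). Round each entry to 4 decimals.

Form the Lagrangian:
  L(x, lambda) = (1/2) x^T Q x + c^T x + lambda^T (A x - b)
Stationarity (grad_x L = 0): Q x + c + A^T lambda = 0.
Primal feasibility: A x = b.

This gives the KKT block system:
  [ Q   A^T ] [ x     ]   [-c ]
  [ A    0  ] [ lambda ] = [ b ]

Solving the linear system:
  x*      = (2, -3, -0.2222)
  lambda* = (32.1111, -16.1111)
  f(x*)   = 50.7778

x* = (2, -3, -0.2222), lambda* = (32.1111, -16.1111)


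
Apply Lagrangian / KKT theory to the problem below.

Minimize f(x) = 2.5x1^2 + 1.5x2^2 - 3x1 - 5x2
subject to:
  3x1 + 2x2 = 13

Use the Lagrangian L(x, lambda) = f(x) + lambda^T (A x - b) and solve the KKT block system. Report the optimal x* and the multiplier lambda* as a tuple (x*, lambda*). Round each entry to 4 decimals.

Form the Lagrangian:
  L(x, lambda) = (1/2) x^T Q x + c^T x + lambda^T (A x - b)
Stationarity (grad_x L = 0): Q x + c + A^T lambda = 0.
Primal feasibility: A x = b.

This gives the KKT block system:
  [ Q   A^T ] [ x     ]   [-c ]
  [ A    0  ] [ lambda ] = [ b ]

Solving the linear system:
  x*      = (2.1064, 3.3404)
  lambda* = (-2.5106)
  f(x*)   = 4.8085

x* = (2.1064, 3.3404), lambda* = (-2.5106)


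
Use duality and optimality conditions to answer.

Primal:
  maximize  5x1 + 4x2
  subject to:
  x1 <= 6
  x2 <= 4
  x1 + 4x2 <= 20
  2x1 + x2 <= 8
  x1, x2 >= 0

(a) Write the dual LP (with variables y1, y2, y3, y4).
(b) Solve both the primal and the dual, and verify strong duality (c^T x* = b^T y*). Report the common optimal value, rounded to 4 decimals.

The standard primal-dual pair for 'max c^T x s.t. A x <= b, x >= 0' is:
  Dual:  min b^T y  s.t.  A^T y >= c,  y >= 0.

So the dual LP is:
  minimize  6y1 + 4y2 + 20y3 + 8y4
  subject to:
    y1 + y3 + 2y4 >= 5
    y2 + 4y3 + y4 >= 4
    y1, y2, y3, y4 >= 0

Solving the primal: x* = (2, 4).
  primal value c^T x* = 26.
Solving the dual: y* = (0, 1.5, 0, 2.5).
  dual value b^T y* = 26.
Strong duality: c^T x* = b^T y*. Confirmed.

26


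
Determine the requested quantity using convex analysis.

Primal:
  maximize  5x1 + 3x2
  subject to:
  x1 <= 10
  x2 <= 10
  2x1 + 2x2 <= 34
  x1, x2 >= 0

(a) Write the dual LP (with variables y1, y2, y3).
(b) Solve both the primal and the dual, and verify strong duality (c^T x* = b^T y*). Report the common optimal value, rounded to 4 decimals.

The standard primal-dual pair for 'max c^T x s.t. A x <= b, x >= 0' is:
  Dual:  min b^T y  s.t.  A^T y >= c,  y >= 0.

So the dual LP is:
  minimize  10y1 + 10y2 + 34y3
  subject to:
    y1 + 2y3 >= 5
    y2 + 2y3 >= 3
    y1, y2, y3 >= 0

Solving the primal: x* = (10, 7).
  primal value c^T x* = 71.
Solving the dual: y* = (2, 0, 1.5).
  dual value b^T y* = 71.
Strong duality: c^T x* = b^T y*. Confirmed.

71


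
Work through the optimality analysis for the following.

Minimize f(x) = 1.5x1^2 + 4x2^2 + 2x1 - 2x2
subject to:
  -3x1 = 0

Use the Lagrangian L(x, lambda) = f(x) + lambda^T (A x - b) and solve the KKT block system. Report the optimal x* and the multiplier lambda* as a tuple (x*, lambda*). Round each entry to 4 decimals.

Form the Lagrangian:
  L(x, lambda) = (1/2) x^T Q x + c^T x + lambda^T (A x - b)
Stationarity (grad_x L = 0): Q x + c + A^T lambda = 0.
Primal feasibility: A x = b.

This gives the KKT block system:
  [ Q   A^T ] [ x     ]   [-c ]
  [ A    0  ] [ lambda ] = [ b ]

Solving the linear system:
  x*      = (0, 0.25)
  lambda* = (0.6667)
  f(x*)   = -0.25

x* = (0, 0.25), lambda* = (0.6667)


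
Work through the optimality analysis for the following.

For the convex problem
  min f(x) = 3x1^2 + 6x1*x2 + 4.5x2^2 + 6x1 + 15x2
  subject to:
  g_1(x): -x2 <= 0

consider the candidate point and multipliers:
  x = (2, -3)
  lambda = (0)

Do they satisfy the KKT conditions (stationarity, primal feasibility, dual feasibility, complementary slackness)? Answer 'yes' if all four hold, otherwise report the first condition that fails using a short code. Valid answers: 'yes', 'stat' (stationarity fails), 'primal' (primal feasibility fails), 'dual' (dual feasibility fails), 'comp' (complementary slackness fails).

Gradient of f: grad f(x) = Q x + c = (0, 0)
Constraint values g_i(x) = a_i^T x - b_i:
  g_1((2, -3)) = 3
Stationarity residual: grad f(x) + sum_i lambda_i a_i = (0, 0)
  -> stationarity OK
Primal feasibility (all g_i <= 0): FAILS
Dual feasibility (all lambda_i >= 0): OK
Complementary slackness (lambda_i * g_i(x) = 0 for all i): OK

Verdict: the first failing condition is primal_feasibility -> primal.

primal
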